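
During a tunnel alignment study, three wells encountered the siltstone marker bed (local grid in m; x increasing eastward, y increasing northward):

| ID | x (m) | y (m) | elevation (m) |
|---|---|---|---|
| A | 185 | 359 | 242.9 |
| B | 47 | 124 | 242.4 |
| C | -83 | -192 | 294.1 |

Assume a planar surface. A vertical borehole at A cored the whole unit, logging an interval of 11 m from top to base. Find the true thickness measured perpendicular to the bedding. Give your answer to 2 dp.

7.43 m

Two edge vectors: A→B = (-138, -235, -0.5), A→C = (-268, -551, 51.2).
Normal n = (A→B) × (A→C) = (-12307.5, 7199.6, 13058).
So ∂z/∂x = −n_x/n_z = 0.94253 and ∂z/∂y = −n_y/n_z = −0.55136.
|∇z| = √(a²+b²) = 1.09195, so dip δ = arctan(1.09195) = 47.52°.
True thickness = vertical thickness × cos δ = 11 × cos 47.52° = 7.43 m.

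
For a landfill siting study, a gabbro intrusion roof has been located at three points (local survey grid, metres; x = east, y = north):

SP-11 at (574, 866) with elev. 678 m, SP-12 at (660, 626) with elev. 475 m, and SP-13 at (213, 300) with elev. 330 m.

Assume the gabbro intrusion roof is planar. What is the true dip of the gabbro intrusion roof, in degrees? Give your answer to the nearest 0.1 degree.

Let the plane be z = a·x + b·y + c.
SP-12−SP-11: 86a − 240b = −203;  SP-13−SP-11: −361a − 566b = −348.
Solving gives a = −0.23189, b = 0.76274.
Gradient magnitude |∇z| = √(a² + b²) = √(0.05377 + 0.58177) = 0.79721.
True dip = arctan(0.79721) = 38.6°, dipping toward SSE (azimuth ≈ 163°).

38.6°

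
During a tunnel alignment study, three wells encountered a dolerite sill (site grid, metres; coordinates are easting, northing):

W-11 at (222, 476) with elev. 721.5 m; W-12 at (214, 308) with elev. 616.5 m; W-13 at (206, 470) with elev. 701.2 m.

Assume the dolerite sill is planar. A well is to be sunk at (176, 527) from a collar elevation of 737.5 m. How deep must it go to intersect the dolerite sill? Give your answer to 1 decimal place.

Two edge vectors: W-11→W-12 = (-8, -168, -105), W-11→W-13 = (-16, -6, -20.3).
Normal n = (W-11→W-12) × (W-11→W-13) = (2780.4, 1517.6, -2640).
So ∂z/∂easting = −n_x/n_z = 1.05318 and ∂z/∂northing = −n_y/n_z = 0.57485.
Intercept c from W-11: 721.5 − 233.81 − 273.63 = 214.07.
At (176, 527): z_contact = 185.36 + 302.95 + 214.07 = 702.37 m.
Depth below ground = 737.5 − 702.37 = 35.1 m.

35.1 m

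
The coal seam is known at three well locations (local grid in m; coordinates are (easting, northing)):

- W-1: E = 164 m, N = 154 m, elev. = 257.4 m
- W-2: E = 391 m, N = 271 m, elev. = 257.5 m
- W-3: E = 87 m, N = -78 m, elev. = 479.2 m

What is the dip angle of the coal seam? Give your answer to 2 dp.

52.39°

Let the plane be z = a·E + b·N + c.
W-2−W-1: 227a + 117b = 0.1;  W-3−W-1: −77a − 232b = 221.8.
Solving gives a = 0.59498, b = −1.15351.
Gradient magnitude |∇z| = √(a² + b²) = √(0.35400 + 1.33058) = 1.29791.
True dip = arctan(1.29791) = 52.39°, dipping toward NNW (azimuth ≈ 333°).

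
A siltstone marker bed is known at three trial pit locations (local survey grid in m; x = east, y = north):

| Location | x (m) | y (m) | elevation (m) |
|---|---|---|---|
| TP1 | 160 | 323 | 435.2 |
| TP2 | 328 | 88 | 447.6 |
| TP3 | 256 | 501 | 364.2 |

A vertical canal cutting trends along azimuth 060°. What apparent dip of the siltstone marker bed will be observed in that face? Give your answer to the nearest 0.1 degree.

20.0°

Two edge vectors: TP1→TP2 = (168, -235, 12.4), TP1→TP3 = (96, 178, -71).
Normal n = (TP1→TP2) × (TP1→TP3) = (14477.8, 13118.4, 52464).
So ∂z/∂x = −n_x/n_z = −0.27596 and ∂z/∂y = −n_y/n_z = −0.25005.
Unit vector along 060° is (sin 60°, cos 60°) = (0.8660, 0.5000).
Slope in that direction = a·(0.8660) + b·(0.5000) = −0.36401.
Apparent dip = arctan|0.36401| = 20.0° (true dip is 20.4°, so apparent ≤ true as expected).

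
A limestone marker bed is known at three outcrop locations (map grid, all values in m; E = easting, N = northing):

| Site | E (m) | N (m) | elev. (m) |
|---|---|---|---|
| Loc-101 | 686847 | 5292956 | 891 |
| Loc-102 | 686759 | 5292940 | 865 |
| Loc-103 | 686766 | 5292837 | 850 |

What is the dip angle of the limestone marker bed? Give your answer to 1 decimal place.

17.3°

Let the plane be z = a·E + b·N + c.
Loc-102−Loc-101: −88a − 16b = −26;  Loc-103−Loc-101: −81a − 119b = −41.
Solving gives a = 0.26569, b = 0.16369.
Gradient magnitude |∇z| = √(a² + b²) = √(0.07059 + 0.02679) = 0.31207.
True dip = arctan(0.31207) = 17.3°, dipping toward WSW (azimuth ≈ 238°).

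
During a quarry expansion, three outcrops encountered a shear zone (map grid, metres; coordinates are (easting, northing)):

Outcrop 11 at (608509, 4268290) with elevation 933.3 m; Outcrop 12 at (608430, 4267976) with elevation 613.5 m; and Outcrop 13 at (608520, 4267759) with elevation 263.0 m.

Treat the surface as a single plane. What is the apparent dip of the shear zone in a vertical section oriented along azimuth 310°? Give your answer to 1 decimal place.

56.1°

Two edge vectors: Outcrop 11→Outcrop 12 = (-79, -314, -319.8), Outcrop 11→Outcrop 13 = (11, -531, -670.3).
Normal n = (Outcrop 11→Outcrop 12) × (Outcrop 11→Outcrop 13) = (40660.4, -56471.5, 45403).
So ∂z/∂E = −n_x/n_z = −0.89554 and ∂z/∂N = −n_y/n_z = 1.24378.
Unit vector along 310° is (sin 310°, cos 310°) = (-0.7660, 0.6428).
Slope in that direction = a·(-0.7660) + b·(0.6428) = 1.48552.
Apparent dip = arctan|1.48552| = 56.1° (true dip is 56.9°, so apparent ≤ true as expected).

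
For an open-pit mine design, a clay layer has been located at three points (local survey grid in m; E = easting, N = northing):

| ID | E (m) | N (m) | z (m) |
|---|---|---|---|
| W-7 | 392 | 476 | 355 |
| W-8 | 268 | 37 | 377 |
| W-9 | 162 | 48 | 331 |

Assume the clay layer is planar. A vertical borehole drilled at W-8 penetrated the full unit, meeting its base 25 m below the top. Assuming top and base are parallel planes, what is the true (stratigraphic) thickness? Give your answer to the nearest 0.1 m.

22.8 m

Let the plane be z = a·E + b·N + c.
W-8−W-7: −124a − 439b = 22;  W-9−W-7: −230a − 428b = −24.
Solving gives a = 0.41655, b = −0.16777.
|∇z| = √(a²+b²) = 0.44907, so dip δ = arctan(0.44907) = 24.18°.
True thickness = vertical thickness × cos δ = 25 × cos 24.18° = 22.8 m.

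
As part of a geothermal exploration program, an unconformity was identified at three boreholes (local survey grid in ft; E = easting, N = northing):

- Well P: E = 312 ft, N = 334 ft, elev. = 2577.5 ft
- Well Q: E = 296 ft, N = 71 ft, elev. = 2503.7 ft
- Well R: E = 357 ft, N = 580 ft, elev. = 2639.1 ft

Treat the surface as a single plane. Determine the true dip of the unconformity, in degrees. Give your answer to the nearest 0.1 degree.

21.1°

Let the plane be z = a·E + b·N + c.
Well Q−Well P: −16a − 263b = −73.8;  Well R−Well P: 45a + 246b = 61.6.
Solving gives a = −0.24737, b = 0.29566.
Gradient magnitude |∇z| = √(a² + b²) = √(0.06119 + 0.08741) = 0.38550.
True dip = arctan(0.38550) = 21.1°, dipping toward SE (azimuth ≈ 140°).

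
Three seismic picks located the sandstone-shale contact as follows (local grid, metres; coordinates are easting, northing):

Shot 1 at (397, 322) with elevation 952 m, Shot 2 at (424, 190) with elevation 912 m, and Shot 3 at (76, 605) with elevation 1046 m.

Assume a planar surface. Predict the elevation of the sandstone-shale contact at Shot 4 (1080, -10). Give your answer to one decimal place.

832.1 m

Two edge vectors: Shot 1→Shot 2 = (27, -132, -40), Shot 1→Shot 3 = (-321, 283, 94).
Normal n = (Shot 1→Shot 2) × (Shot 1→Shot 3) = (-1088, 10302, -34731).
So ∂z/∂easting = −n_x/n_z = −0.031326 and ∂z/∂northing = −n_y/n_z = 0.296623.
Intercept c from Shot 1: 952 + 12.44 − 95.51 = 868.92.
At (1080, -10): z = −33.8 − 3.0 + 868.92 = 832.1 m.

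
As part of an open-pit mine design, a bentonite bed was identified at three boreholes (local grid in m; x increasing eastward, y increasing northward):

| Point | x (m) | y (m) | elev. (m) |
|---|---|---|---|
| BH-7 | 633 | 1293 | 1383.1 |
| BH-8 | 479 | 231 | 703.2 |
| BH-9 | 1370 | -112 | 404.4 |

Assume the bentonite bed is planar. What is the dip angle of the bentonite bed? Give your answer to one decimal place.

Two edge vectors: BH-7→BH-8 = (-154, -1062, -679.9), BH-7→BH-9 = (737, -1405, -978.7).
Normal n = (BH-7→BH-8) × (BH-7→BH-9) = (84119.9, -651806.1, 999064).
So ∂z/∂x = −n_x/n_z = −0.08420 and ∂z/∂y = −n_y/n_z = 0.65242.
Gradient magnitude |∇z| = √(a² + b²) = √(0.00709 + 0.42565) = 0.65783.
True dip = arctan(0.65783) = 33.3°, dipping toward S (azimuth ≈ 173°).

33.3°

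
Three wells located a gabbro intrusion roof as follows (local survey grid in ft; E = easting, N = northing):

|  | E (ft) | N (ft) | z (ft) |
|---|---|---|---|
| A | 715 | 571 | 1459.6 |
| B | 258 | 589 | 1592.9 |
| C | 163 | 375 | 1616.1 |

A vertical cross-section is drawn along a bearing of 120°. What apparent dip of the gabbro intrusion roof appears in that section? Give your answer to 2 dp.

Let the plane be z = a·E + b·N + c.
B−A: −457a + 18b = 133.3;  C−A: −552a − 196b = 156.5.
Solving gives a = −0.29087, b = 0.02071.
Unit vector along 120° is (sin 120°, cos 120°) = (0.8660, -0.5000).
Slope in that direction = a·(0.8660) + b·(-0.5000) = −0.26226.
Apparent dip = arctan|0.26226| = 14.70° (true dip is 16.3°, so apparent ≤ true as expected).

14.70°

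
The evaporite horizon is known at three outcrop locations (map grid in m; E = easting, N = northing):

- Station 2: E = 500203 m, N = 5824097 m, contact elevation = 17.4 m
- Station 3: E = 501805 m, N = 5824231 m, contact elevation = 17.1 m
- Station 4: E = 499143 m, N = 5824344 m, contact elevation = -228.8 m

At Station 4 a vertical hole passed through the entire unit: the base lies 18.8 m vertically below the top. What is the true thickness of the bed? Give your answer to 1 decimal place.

15.1 m

Two edge vectors: Station 2→Station 3 = (1602, 134, -0.3), Station 2→Station 4 = (-1060, 247, -246.2).
Normal n = (Station 2→Station 3) × (Station 2→Station 4) = (-32916.7, 394730.4, 537734).
So ∂z/∂E = −n_x/n_z = 0.06121 and ∂z/∂N = −n_y/n_z = −0.73406.
|∇z| = √(a²+b²) = 0.73661, so dip δ = arctan(0.73661) = 36.38°.
True thickness = vertical thickness × cos δ = 18.8 × cos 36.38° = 15.1 m.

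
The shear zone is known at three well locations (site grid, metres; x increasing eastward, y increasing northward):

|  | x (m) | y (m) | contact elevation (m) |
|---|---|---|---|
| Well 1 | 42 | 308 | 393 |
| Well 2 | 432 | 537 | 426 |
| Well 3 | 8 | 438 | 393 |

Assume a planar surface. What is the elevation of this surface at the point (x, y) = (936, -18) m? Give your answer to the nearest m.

452 m

Let the plane be z = a·x + b·y + c.
Well 2−Well 1: 390a + 229b = 33;  Well 3−Well 1: −34a + 130b = 0.
Solving gives a = 0.07335, b = 0.01918.
Then c = 393 − a·42 − b·308 = 384.01.
At (936, -18): z = 68.7 − 0.3 + 384.01 = 452.3 m.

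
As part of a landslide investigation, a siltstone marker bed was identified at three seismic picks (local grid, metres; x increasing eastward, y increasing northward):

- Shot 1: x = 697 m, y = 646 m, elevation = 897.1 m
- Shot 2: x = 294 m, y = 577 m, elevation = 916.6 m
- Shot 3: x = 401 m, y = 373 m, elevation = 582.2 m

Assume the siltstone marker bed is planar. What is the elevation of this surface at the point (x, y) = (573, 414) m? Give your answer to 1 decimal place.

591.0 m

Let the plane be z = a·x + b·y + c.
Shot 2−Shot 1: −403a − 69b = 19.5;  Shot 3−Shot 1: −296a − 273b = −314.9.
Solving gives a = −0.30193, b = 1.48085.
Then c = 897.1 − a·697 − b·646 = 150.92.
At (573, 414): z = −173.0 + 613.1 + 150.92 = 591.0 m.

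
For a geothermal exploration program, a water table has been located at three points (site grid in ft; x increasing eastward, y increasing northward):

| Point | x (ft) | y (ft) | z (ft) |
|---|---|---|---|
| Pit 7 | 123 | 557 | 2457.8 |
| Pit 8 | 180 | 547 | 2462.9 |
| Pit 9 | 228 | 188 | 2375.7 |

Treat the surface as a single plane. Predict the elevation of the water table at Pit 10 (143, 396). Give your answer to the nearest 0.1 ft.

Two edge vectors: Pit 7→Pit 8 = (57, -10, 5.1), Pit 7→Pit 9 = (105, -369, -82.1).
Normal n = (Pit 7→Pit 8) × (Pit 7→Pit 9) = (2702.9, 5215.2, -19983).
So ∂z/∂x = −n_x/n_z = 0.13526 and ∂z/∂y = −n_y/n_z = 0.26098.
Intercept c from Pit 7: 2457.8 − 16.64 − 145.37 = 2295.80.
At (143, 396): z = 19.3 + 103.3 + 2295.80 = 2418.5 ft.

2418.5 ft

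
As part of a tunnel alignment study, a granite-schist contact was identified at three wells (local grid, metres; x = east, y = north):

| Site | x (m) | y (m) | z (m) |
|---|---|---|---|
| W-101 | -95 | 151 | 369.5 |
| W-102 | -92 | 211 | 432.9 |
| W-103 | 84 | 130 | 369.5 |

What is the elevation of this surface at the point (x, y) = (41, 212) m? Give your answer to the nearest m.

Two edge vectors: W-101→W-102 = (3, 60, 63.4), W-101→W-103 = (179, -21, 0).
Normal n = (W-101→W-102) × (W-101→W-103) = (1331.4, 11348.6, -10803).
So ∂z/∂x = −n_x/n_z = 0.12324 and ∂z/∂y = −n_y/n_z = 1.05050.
Intercept c from W-101: 369.5 + 11.71 − 158.63 = 222.58.
At (41, 212): z = 5.1 + 222.7 + 222.58 = 450.3 m.

450 m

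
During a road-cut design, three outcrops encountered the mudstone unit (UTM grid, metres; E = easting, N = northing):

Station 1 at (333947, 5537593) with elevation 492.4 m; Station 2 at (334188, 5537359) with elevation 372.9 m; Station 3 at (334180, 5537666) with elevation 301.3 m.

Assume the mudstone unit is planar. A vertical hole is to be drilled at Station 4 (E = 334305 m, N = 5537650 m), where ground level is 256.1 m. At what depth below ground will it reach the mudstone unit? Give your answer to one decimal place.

43.4 m

Two edge vectors: Station 1→Station 2 = (241, -234, -119.5), Station 1→Station 3 = (233, 73, -191.1).
Normal n = (Station 1→Station 2) × (Station 1→Station 3) = (53440.9, 18211.6, 72115).
So ∂z/∂E = −n_x/n_z = −0.741051099 and ∂z/∂N = −n_y/n_z = −0.252535534.
Intercept c from Station 1: 492.4 + 247471.79 + 1398439.00 = 1646403.19.
At (334305, 5537650): z_contact = −247737.09 − 1398453.40 + 1646403.19 = 212.71 m.
Depth below ground = 256.1 − 212.71 = 43.4 m.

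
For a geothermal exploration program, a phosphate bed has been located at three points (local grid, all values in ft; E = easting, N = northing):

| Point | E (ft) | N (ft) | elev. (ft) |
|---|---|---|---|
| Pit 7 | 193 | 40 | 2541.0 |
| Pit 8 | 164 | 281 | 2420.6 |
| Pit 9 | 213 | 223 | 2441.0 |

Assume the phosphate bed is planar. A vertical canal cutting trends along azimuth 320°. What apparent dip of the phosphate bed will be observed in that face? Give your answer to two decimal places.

15.13°

Two edge vectors: Pit 7→Pit 8 = (-29, 241, -120.4), Pit 7→Pit 9 = (20, 183, -100).
Normal n = (Pit 7→Pit 8) × (Pit 7→Pit 9) = (-2066.8, -5308, -10127).
So ∂z/∂E = −n_x/n_z = −0.20409 and ∂z/∂N = −n_y/n_z = −0.52414.
Unit vector along 320° is (sin 320°, cos 320°) = (-0.6428, 0.7660).
Slope in that direction = a·(-0.6428) + b·(0.7660) = −0.27033.
Apparent dip = arctan|0.27033| = 15.13° (true dip is 29.4°, so apparent ≤ true as expected).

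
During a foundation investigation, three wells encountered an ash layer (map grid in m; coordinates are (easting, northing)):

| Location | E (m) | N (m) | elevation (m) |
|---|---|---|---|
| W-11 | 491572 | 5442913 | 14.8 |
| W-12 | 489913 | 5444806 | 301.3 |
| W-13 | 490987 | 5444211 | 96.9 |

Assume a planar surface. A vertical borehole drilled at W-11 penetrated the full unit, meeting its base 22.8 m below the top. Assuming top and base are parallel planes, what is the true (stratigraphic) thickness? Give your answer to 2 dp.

22.32 m

Let the plane be z = a·E + b·N + c.
W-12−W-11: −1659a + 1893b = 286.5;  W-13−W-11: −585a + 1298b = 82.1.
Solving gives a = −0.20695, b = −0.03002.
|∇z| = √(a²+b²) = 0.20911, so dip δ = arctan(0.20911) = 11.81°.
True thickness = vertical thickness × cos δ = 22.8 × cos 11.81° = 22.32 m.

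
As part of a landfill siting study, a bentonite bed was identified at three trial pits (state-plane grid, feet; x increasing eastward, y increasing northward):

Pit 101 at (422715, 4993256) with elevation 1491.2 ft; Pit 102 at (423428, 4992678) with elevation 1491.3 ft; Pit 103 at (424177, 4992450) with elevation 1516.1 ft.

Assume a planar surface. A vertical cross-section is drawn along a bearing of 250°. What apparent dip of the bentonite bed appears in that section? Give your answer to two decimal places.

4.12°

Two edge vectors: Pit 101→Pit 102 = (713, -578, 0.1), Pit 101→Pit 103 = (1462, -806, 24.9).
Normal n = (Pit 101→Pit 102) × (Pit 101→Pit 103) = (-14311.6, -17607.5, 270358).
So ∂z/∂x = −n_x/n_z = 0.05294 and ∂z/∂y = −n_y/n_z = 0.06513.
Unit vector along 250° is (sin 250°, cos 250°) = (-0.9397, -0.3420).
Slope in that direction = a·(-0.9397) + b·(-0.3420) = −0.07202.
Apparent dip = arctan|0.07202| = 4.12° (true dip is 4.8°, so apparent ≤ true as expected).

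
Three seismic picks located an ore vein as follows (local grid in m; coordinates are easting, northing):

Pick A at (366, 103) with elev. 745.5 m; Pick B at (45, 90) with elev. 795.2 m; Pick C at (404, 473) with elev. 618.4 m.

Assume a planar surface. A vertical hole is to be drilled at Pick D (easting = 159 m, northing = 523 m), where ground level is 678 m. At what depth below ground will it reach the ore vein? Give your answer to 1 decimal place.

Let the plane be z = a·easting + b·northing + c.
Pick B−Pick A: −321a − 13b = 49.7;  Pick C−Pick A: 38a + 370b = −127.1.
Solving gives a = −0.14151, b = −0.32898.
Then c = 745.5 − a·366 − b·103 = 831.18.
At (159, 523): z_contact = −22.50 − 172.06 + 831.18 = 636.62 m.
Depth below ground = 678 − 636.62 = 41.4 m.

41.4 m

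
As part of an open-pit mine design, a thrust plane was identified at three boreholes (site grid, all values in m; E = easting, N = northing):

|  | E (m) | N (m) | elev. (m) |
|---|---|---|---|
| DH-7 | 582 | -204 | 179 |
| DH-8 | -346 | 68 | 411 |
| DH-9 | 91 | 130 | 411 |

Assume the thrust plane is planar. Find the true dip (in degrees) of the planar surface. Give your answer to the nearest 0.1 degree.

Let the plane be z = a·E + b·N + c.
DH-8−DH-7: −928a + 272b = 232;  DH-9−DH-7: −491a + 334b = 232.
Solving gives a = −0.08154, b = 0.57474.
Gradient magnitude |∇z| = √(a² + b²) = √(0.00665 + 0.33033) = 0.58049.
True dip = arctan(0.58049) = 30.1°, dipping toward S (azimuth ≈ 172°).

30.1°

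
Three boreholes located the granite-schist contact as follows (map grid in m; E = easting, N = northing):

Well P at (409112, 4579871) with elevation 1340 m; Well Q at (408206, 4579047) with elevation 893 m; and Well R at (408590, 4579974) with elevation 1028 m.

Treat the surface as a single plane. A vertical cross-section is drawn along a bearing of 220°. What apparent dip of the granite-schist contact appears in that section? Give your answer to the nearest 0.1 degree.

Let the plane be z = a·E + b·N + c.
Well Q−Well P: −906a − 824b = −447;  Well R−Well P: −522a + 103b = −312.
Solving gives a = 0.57910, b = −0.09426.
Unit vector along 220° is (sin 220°, cos 220°) = (-0.6428, -0.7660).
Slope in that direction = a·(-0.6428) + b·(-0.7660) = −0.30004.
Apparent dip = arctan|0.30004| = 16.7° (true dip is 30.4°, so apparent ≤ true as expected).

16.7°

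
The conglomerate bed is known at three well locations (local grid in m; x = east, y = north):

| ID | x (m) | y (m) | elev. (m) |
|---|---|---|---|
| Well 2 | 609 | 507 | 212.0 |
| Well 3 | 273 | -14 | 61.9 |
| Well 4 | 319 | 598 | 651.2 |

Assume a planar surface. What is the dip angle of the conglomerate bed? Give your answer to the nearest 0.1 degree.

57.7°

Two edge vectors: Well 2→Well 3 = (-336, -521, -150.1), Well 2→Well 4 = (-290, 91, 439.2).
Normal n = (Well 2→Well 3) × (Well 2→Well 4) = (-215164.1, 191100.2, -181666).
So ∂z/∂x = −n_x/n_z = −1.18439 and ∂z/∂y = −n_y/n_z = 1.05193.
Gradient magnitude |∇z| = √(a² + b²) = √(1.40279 + 1.10656) = 1.58409.
True dip = arctan(1.58409) = 57.7°, dipping toward SE (azimuth ≈ 132°).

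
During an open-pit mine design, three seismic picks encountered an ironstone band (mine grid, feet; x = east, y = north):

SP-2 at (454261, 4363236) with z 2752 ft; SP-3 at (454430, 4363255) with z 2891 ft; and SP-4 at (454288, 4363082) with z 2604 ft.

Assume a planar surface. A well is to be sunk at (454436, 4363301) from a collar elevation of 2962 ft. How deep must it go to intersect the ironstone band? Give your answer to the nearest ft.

17 ft

Let the plane be z = a·x + b·y + c.
SP-3−SP-2: 169a + 19b = 139;  SP-4−SP-2: 27a − 154b = −148.
Solving gives a = 0.70062926, b = 1.08387656.
Then c = 2752 − a·454261 − b·4363236 = −5044725.77.
At (454436, 4363301): z_contact = 318391.2 + 4729279.7 − 5044725.77 = 2945.1 ft.
Depth below ground = 2962 − 2945.1 = 17 ft.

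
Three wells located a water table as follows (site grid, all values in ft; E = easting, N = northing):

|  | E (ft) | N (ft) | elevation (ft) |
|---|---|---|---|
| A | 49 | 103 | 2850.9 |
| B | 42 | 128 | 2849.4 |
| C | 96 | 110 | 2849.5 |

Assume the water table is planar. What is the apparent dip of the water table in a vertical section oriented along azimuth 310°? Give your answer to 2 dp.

Let the plane be z = a·E + b·N + c.
B−A: −7a + 25b = −1.5;  C−A: 47a + 7b = −1.4.
Solving gives a = −0.02002, b = −0.06560.
Unit vector along 310° is (sin 310°, cos 310°) = (-0.7660, 0.6428).
Slope in that direction = a·(-0.7660) + b·(0.6428) = −0.02684.
Apparent dip = arctan|0.02684| = 1.54° (true dip is 3.9°, so apparent ≤ true as expected).

1.54°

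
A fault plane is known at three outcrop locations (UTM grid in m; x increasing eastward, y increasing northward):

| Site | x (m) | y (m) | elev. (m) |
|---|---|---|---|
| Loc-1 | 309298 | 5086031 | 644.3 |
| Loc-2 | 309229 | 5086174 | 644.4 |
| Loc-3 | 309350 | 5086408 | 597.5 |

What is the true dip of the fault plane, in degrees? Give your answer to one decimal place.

12.6°

Two edge vectors: Loc-1→Loc-2 = (-69, 143, 0.1), Loc-1→Loc-3 = (52, 377, -46.8).
Normal n = (Loc-1→Loc-2) × (Loc-1→Loc-3) = (-6730.1, -3224, -33449).
So ∂z/∂x = −n_x/n_z = −0.20120 and ∂z/∂y = −n_y/n_z = −0.09639.
Gradient magnitude |∇z| = √(a² + b²) = √(0.04048 + 0.00929) = 0.22310.
True dip = arctan(0.22310) = 12.6°, dipping toward ENE (azimuth ≈ 064°).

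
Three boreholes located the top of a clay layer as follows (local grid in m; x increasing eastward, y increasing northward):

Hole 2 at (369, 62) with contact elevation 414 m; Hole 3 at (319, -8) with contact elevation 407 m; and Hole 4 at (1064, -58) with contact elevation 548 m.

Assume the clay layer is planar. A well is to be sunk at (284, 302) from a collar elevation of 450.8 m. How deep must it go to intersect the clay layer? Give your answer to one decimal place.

Let the plane be z = a·x + b·y + c.
Hole 3−Hole 2: −50a − 70b = −7;  Hole 4−Hole 2: 695a − 120b = 134.
Solving gives a = 0.187008, b = −0.033577.
Then c = 414 − a·369 − b·62 = 347.08.
At (284, 302): z_contact = 53.11 − 10.14 + 347.08 = 390.05 m.
Depth below ground = 450.8 − 390.05 = 60.8 m.

60.8 m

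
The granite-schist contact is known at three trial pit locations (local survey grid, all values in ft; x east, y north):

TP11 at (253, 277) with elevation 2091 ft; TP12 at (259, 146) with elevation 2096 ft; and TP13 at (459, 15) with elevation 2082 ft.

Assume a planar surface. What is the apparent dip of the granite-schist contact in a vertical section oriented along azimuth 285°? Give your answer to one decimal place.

4.8°

Let the plane be z = a·x + b·y + c.
TP12−TP11: 6a − 131b = 5;  TP13−TP11: 206a − 262b = −9.
Solving gives a = −0.09794, b = −0.04265.
Unit vector along 285° is (sin 285°, cos 285°) = (-0.9659, 0.2588).
Slope in that direction = a·(-0.9659) + b·(0.2588) = 0.08356.
Apparent dip = arctan|0.08356| = 4.8° (true dip is 6.1°, so apparent ≤ true as expected).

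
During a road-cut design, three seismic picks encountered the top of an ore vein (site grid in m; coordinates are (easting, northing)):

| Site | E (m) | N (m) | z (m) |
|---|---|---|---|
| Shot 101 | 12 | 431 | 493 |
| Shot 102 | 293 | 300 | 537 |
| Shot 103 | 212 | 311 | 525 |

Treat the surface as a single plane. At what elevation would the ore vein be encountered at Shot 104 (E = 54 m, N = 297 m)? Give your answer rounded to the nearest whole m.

502 m

Let the plane be z = a·E + b·N + c.
Shot 102−Shot 101: 281a − 131b = 44;  Shot 103−Shot 101: 200a − 120b = 32.
Solving gives a = 0.14468, b = −0.02553.
Then c = 493 − a·12 − b·431 = 502.27.
At (54, 297): z = 7.8 − 7.6 + 502.27 = 502.5 m.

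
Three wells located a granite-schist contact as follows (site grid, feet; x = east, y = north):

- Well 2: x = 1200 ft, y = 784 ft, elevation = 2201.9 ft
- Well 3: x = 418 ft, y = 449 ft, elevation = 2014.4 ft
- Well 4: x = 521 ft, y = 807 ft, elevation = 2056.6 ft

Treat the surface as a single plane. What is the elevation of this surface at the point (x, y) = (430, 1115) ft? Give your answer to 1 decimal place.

2054.1 ft

Two edge vectors: Well 2→Well 3 = (-782, -335, -187.5), Well 2→Well 4 = (-679, 23, -145.3).
Normal n = (Well 2→Well 3) × (Well 2→Well 4) = (52988, 13687.9, -245451).
So ∂z/∂x = −n_x/n_z = 0.215880 and ∂z/∂y = −n_y/n_z = 0.055766.
Intercept c from Well 2: 2201.9 − 259.06 − 43.72 = 1899.12.
At (430, 1115): z = 92.8 + 62.2 + 1899.12 = 2054.1 ft.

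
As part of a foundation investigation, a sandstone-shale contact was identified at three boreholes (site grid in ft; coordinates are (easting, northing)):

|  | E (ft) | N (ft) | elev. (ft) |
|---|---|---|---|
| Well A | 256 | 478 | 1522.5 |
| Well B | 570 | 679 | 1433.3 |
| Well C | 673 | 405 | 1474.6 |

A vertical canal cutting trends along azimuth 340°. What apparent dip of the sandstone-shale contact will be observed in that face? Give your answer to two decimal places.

8.16°

Two edge vectors: Well A→Well B = (314, 201, -89.2), Well A→Well C = (417, -73, -47.9).
Normal n = (Well A→Well B) × (Well A→Well C) = (-16139.5, -22155.8, -106739).
So ∂z/∂E = −n_x/n_z = −0.15121 and ∂z/∂N = −n_y/n_z = −0.20757.
Unit vector along 340° is (sin 340°, cos 340°) = (-0.3420, 0.9397).
Slope in that direction = a·(-0.3420) + b·(0.9397) = −0.14334.
Apparent dip = arctan|0.14334| = 8.16° (true dip is 14.4°, so apparent ≤ true as expected).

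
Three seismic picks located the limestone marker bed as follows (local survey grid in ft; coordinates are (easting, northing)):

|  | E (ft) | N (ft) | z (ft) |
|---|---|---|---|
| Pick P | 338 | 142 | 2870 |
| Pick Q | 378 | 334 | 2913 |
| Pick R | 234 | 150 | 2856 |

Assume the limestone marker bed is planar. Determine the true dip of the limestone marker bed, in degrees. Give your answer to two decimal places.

Two edge vectors: Pick P→Pick Q = (40, 192, 43), Pick P→Pick R = (-104, 8, -14).
Normal n = (Pick P→Pick Q) × (Pick P→Pick R) = (-3032, -3912, 20288).
So ∂z/∂E = −n_x/n_z = 0.14945 and ∂z/∂N = −n_y/n_z = 0.19282.
Gradient magnitude |∇z| = √(a² + b²) = √(0.02233 + 0.03718) = 0.24396.
True dip = arctan(0.24396) = 13.71°, dipping toward SW (azimuth ≈ 218°).

13.71°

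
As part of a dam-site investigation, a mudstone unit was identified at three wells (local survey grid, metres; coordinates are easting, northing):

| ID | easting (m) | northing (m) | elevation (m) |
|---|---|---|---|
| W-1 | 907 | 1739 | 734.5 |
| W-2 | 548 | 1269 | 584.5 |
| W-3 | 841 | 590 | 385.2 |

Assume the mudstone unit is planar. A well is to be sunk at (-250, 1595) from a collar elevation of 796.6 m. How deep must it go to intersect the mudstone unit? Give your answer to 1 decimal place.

130.5 m

Two edge vectors: W-1→W-2 = (-359, -470, -150), W-1→W-3 = (-66, -1149, -349.3).
Normal n = (W-1→W-2) × (W-1→W-3) = (-8179, -115498.7, 381471).
So ∂z/∂easting = −n_x/n_z = 0.021441 and ∂z/∂northing = −n_y/n_z = 0.302772.
Intercept c from W-1: 734.5 − 19.45 − 526.52 = 188.53.
At (-250, 1595): z_contact = −5.36 + 482.92 + 188.53 = 666.09 m.
Depth below ground = 796.6 − 666.09 = 130.5 m.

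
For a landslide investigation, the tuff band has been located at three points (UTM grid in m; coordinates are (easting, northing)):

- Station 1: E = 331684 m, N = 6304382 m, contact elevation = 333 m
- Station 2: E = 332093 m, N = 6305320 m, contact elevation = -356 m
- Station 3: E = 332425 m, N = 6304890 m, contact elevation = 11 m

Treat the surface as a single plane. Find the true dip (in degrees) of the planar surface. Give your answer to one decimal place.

Let the plane be z = a·E + b·N + c.
Station 2−Station 1: 409a + 938b = −689;  Station 3−Station 1: 741a + 508b = −322.
Solving gives a = 0.09846, b = −0.77747.
Gradient magnitude |∇z| = √(a² + b²) = √(0.00969 + 0.60446) = 0.78368.
True dip = arctan(0.78368) = 38.1°, dipping toward N (azimuth ≈ 353°).

38.1°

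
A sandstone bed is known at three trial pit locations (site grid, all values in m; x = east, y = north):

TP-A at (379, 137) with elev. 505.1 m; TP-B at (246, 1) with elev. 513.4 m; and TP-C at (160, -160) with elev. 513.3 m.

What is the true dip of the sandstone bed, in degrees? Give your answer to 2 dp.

Two edge vectors: TP-A→TP-B = (-133, -136, 8.3), TP-A→TP-C = (-219, -297, 8.2).
Normal n = (TP-A→TP-B) × (TP-A→TP-C) = (1349.9, -727.1, 9717).
So ∂z/∂x = −n_x/n_z = −0.13892 and ∂z/∂y = −n_y/n_z = 0.07483.
Gradient magnitude |∇z| = √(a² + b²) = √(0.01930 + 0.00560) = 0.15779.
True dip = arctan(0.15779) = 8.97°, dipping toward ESE (azimuth ≈ 118°).

8.97°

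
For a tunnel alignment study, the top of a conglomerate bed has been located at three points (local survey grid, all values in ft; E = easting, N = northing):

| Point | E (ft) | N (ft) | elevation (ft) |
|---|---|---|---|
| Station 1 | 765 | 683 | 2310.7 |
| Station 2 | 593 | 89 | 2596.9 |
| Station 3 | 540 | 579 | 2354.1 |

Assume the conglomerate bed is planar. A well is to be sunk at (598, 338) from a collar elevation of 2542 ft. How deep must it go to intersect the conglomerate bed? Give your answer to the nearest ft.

Let the plane be z = a·E + b·N + c.
Station 2−Station 1: −172a − 594b = 286.2;  Station 3−Station 1: −225a − 104b = 43.4.
Solving gives a = 0.03443, b = −0.49179.
Then c = 2310.7 − a·765 − b·683 = 2620.25.
At (598, 338): z_contact = 20.6 − 166.2 + 2620.25 = 2474.6 ft.
Depth below ground = 2542 − 2474.6 = 67 ft.

67 ft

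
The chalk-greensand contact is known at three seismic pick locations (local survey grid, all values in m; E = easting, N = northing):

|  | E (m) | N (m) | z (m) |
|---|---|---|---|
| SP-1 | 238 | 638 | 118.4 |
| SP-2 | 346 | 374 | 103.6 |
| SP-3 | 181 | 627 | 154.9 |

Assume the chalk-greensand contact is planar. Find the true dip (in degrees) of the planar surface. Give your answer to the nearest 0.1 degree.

Let the plane be z = a·E + b·N + c.
SP-2−SP-1: 108a − 264b = −14.8;  SP-3−SP-1: −57a − 11b = 36.5.
Solving gives a = −0.60352, b = −0.19084.
Gradient magnitude |∇z| = √(a² + b²) = √(0.36424 + 0.03642) = 0.63298.
True dip = arctan(0.63298) = 32.3°, dipping toward ENE (azimuth ≈ 072°).

32.3°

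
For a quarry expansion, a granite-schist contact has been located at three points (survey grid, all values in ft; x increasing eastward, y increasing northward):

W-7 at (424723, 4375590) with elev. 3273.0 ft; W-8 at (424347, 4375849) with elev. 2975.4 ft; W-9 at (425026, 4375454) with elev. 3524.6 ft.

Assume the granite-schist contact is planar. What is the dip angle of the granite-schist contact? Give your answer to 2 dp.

Two edge vectors: W-7→W-8 = (-376, 259, -297.6), W-7→W-9 = (303, -136, 251.6).
Normal n = (W-7→W-8) × (W-7→W-9) = (24690.8, 4428.8, -27341).
So ∂z/∂x = −n_x/n_z = 0.90307 and ∂z/∂y = −n_y/n_z = 0.16198.
Gradient magnitude |∇z| = √(a² + b²) = √(0.81553 + 0.02624) = 0.91748.
True dip = arctan(0.91748) = 42.54°, dipping toward W (azimuth ≈ 260°).

42.54°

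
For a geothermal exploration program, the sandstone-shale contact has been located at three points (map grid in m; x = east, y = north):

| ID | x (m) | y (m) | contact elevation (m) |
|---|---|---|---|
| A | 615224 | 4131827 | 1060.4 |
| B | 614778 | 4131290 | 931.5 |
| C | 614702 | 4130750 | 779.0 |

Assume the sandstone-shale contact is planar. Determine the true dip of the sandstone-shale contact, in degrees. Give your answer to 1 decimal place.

16.6°

Let the plane be z = a·x + b·y + c.
B−A: −446a − 537b = −128.9;  C−A: −522a − 1077b = −281.4.
Solving gives a = −0.06142, b = 0.29105.
Gradient magnitude |∇z| = √(a² + b²) = √(0.00377 + 0.08471) = 0.29746.
True dip = arctan(0.29746) = 16.6°, dipping toward SSE (azimuth ≈ 168°).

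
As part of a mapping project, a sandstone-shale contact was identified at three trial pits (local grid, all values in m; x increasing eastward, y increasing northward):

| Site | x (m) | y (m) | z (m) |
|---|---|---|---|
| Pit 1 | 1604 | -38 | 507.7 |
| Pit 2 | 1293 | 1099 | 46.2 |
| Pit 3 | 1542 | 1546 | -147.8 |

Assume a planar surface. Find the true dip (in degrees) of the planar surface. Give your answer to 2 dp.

22.61°

Two edge vectors: Pit 1→Pit 2 = (-311, 1137, -461.5), Pit 1→Pit 3 = (-62, 1584, -655.5).
Normal n = (Pit 1→Pit 2) × (Pit 1→Pit 3) = (-14287.5, -175247.5, -422130).
So ∂z/∂x = −n_x/n_z = −0.03385 and ∂z/∂y = −n_y/n_z = −0.41515.
Gradient magnitude |∇z| = √(a² + b²) = √(0.00115 + 0.17235) = 0.41653.
True dip = arctan(0.41653) = 22.61°, dipping toward N (azimuth ≈ 005°).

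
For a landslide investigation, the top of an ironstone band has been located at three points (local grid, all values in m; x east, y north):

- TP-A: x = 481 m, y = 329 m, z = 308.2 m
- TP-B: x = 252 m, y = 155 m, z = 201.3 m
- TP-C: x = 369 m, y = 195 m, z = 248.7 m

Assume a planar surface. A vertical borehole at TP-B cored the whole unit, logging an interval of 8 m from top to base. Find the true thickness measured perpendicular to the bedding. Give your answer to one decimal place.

7.5 m

Two edge vectors: TP-A→TP-B = (-229, -174, -106.9), TP-A→TP-C = (-112, -134, -59.5).
Normal n = (TP-A→TP-B) × (TP-A→TP-C) = (-3971.6, -1652.7, 11198).
So ∂z/∂x = −n_x/n_z = 0.35467 and ∂z/∂y = −n_y/n_z = 0.14759.
|∇z| = √(a²+b²) = 0.38415, so dip δ = arctan(0.38415) = 21.01°.
True thickness = vertical thickness × cos δ = 8 × cos 21.01° = 7.5 m.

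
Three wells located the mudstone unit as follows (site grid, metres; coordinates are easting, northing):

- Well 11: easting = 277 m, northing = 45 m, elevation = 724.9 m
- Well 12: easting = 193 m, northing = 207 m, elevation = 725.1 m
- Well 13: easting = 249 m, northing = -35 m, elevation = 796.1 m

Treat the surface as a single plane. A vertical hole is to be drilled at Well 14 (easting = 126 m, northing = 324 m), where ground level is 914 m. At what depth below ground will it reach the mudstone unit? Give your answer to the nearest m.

182 m

Two edge vectors: Well 11→Well 12 = (-84, 162, 0.2), Well 11→Well 13 = (-28, -80, 71.2).
Normal n = (Well 11→Well 12) × (Well 11→Well 13) = (11550.4, 5975.2, 11256).
So ∂z/∂easting = −n_x/n_z = −1.02615 and ∂z/∂northing = −n_y/n_z = −0.53085.
Intercept c from Well 11: 724.9 + 284.24 + 23.89 = 1033.03.
At (126, 324): z_contact = −129.3 − 172.0 + 1033.03 = 731.7 m.
Depth below ground = 914 − 731.7 = 182 m.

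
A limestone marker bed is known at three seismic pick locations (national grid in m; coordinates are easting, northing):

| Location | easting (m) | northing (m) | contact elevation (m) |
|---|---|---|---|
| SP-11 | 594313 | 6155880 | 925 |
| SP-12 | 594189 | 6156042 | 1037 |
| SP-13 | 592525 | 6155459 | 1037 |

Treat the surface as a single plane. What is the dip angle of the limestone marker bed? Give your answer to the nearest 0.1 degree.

Let the plane be z = a·easting + b·northing + c.
SP-12−SP-11: −124a + 162b = 112;  SP-13−SP-11: −1788a − 421b = 112.
Solving gives a = −0.19100, b = 0.54516.
Gradient magnitude |∇z| = √(a² + b²) = √(0.03648 + 0.29720) = 0.57765.
True dip = arctan(0.57765) = 30.0°, dipping toward SSE (azimuth ≈ 161°).

30.0°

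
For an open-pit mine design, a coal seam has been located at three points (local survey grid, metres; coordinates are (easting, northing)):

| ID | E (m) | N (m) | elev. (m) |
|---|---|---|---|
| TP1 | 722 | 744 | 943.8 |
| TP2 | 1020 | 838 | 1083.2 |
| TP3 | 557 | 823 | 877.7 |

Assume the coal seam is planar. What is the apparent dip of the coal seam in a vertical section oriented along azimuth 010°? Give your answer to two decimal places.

Let the plane be z = a·E + b·N + c.
TP2−TP1: 298a + 94b = 139.4;  TP3−TP1: −165a + 79b = −66.1.
Solving gives a = 0.44110, b = 0.08458.
Unit vector along 010° is (sin 10°, cos 10°) = (0.1736, 0.9848).
Slope in that direction = a·(0.1736) + b·(0.9848) = 0.15990.
Apparent dip = arctan|0.15990| = 9.08° (true dip is 24.2°, so apparent ≤ true as expected).

9.08°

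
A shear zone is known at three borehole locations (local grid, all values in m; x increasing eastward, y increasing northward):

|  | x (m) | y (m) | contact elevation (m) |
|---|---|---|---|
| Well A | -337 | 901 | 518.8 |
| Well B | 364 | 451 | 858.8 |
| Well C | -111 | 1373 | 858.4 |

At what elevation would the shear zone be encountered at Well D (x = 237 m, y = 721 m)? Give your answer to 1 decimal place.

867.4 m

Two edge vectors: Well A→Well B = (701, -450, 340), Well A→Well C = (226, 472, 339.6).
Normal n = (Well A→Well B) × (Well A→Well C) = (-313300, -161219.6, 432572).
So ∂z/∂x = −n_x/n_z = 0.724272 and ∂z/∂y = −n_y/n_z = 0.372700.
Intercept c from Well A: 518.8 + 244.08 − 335.80 = 427.08.
At (237, 721): z = 171.7 + 268.7 + 427.08 = 867.4 m.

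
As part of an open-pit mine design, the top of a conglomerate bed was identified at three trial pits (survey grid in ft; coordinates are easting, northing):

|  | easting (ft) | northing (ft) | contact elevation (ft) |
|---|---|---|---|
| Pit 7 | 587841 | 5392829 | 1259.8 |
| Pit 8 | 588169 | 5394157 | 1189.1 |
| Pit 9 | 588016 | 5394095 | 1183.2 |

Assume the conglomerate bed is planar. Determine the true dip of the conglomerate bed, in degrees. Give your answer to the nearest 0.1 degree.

Two edge vectors: Pit 7→Pit 8 = (328, 1328, -70.7), Pit 7→Pit 9 = (175, 1266, -76.6).
Normal n = (Pit 7→Pit 8) × (Pit 7→Pit 9) = (-12218.6, 12752.3, 182848).
So ∂z/∂easting = −n_x/n_z = 0.06682 and ∂z/∂northing = −n_y/n_z = −0.06974.
Gradient magnitude |∇z| = √(a² + b²) = √(0.00447 + 0.00486) = 0.09659.
True dip = arctan(0.09659) = 5.5°, dipping toward NW (azimuth ≈ 316°).

5.5°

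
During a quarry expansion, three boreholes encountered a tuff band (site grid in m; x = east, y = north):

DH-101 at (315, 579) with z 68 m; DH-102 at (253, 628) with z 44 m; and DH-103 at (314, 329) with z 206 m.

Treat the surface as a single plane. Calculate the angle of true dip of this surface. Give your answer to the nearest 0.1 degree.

Let the plane be z = a·x + b·y + c.
DH-102−DH-101: −62a + 49b = −24;  DH-103−DH-101: −1a − 250b = 138.
Solving gives a = −0.04901, b = −0.55180.
Gradient magnitude |∇z| = √(a² + b²) = √(0.00240 + 0.30449) = 0.55398.
True dip = arctan(0.55398) = 29.0°, dipping toward N (azimuth ≈ 005°).

29.0°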